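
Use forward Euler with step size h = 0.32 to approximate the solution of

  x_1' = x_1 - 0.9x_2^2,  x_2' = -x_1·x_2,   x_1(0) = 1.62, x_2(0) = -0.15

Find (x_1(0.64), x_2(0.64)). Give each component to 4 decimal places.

Euler on (x_1,x_2): x_1_{n+1} = x_1_n + h·x_1', x_2_{n+1} = x_2_n + h·x_2'.
0.000000: (1.620000, -0.150000); f=(1.599750, 0.243000) → (2.131920, -0.072240)
0.320000: (2.131920, -0.072240); f=(2.127223, 0.154010) → (2.812631, -0.022957)
(x_1(0.64), x_2(0.64)) ≈ (2.8126, -0.0230)

2.8126, -0.0230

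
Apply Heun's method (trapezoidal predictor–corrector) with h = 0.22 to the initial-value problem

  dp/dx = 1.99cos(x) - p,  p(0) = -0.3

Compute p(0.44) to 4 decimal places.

0.4798

Heun: k1 = f(x_n, p_n); k2 = f(x_n + h, p_n + h·k1); p_{n+1} = p_n + (h/2)·(k1 + k2).
x=0.000000, p=-0.300000:
  k1 = f(0.000000, -0.300000) = 2.290000
  k2 = f(0.220000, 0.203800) = 1.738236
  p ← -0.300000 + (0.22/2)·(2.290000 + 1.738236) = 0.143106
x=0.220000, p=0.143106:
  k1 = f(0.220000, 0.143106) = 1.798930
  k2 = f(0.440000, 0.538871) = 1.261585
  p ← 0.143106 + (0.22/2)·(1.798930 + 1.261585) = 0.479763
p(0.44) ≈ 0.4798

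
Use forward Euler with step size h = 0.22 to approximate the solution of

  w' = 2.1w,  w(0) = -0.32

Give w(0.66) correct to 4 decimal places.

-1.0000

Euler: w_{n+1} = w_n + h·f(t_n, w_n).
t=0.000000, w=-0.320000: f=-0.672000 → w ← -0.320000 + 0.22·(-0.672000) = -0.467840
t=0.220000, w=-0.467840: f=-0.982464 → w ← -0.467840 + 0.22·(-0.982464) = -0.683982
t=0.440000, w=-0.683982: f=-1.436362 → w ← -0.683982 + 0.22·(-1.436362) = -0.999982
w(0.66) ≈ -1.0000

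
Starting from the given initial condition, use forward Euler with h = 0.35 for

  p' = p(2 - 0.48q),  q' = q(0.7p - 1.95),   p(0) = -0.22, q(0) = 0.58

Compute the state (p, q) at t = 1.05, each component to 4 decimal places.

Euler on (p,q): p_{n+1} = p_n + h·p', q_{n+1} = q_n + h·q'.
0.000000: (-0.220000, 0.580000); f=(-0.378752, -1.220320) → (-0.352563, 0.152888)
0.350000: (-0.352563, 0.152888); f=(-0.679253, -0.335863) → (-0.590302, 0.035336)
0.700000: (-0.590302, 0.035336); f=(-1.170591, -0.083506) → (-1.000009, 0.006109)
(p(1.05), q(1.05)) ≈ (-1.0000, 0.0061)

-1.0000, 0.0061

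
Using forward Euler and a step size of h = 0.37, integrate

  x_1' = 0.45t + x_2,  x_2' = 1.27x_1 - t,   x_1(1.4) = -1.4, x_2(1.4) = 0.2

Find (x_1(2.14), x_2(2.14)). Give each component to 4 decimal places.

Euler on (x_1,x_2): x_1_{n+1} = x_1_n + h·x_1', x_2_{n+1} = x_2_n + h·x_2'.
1.400000: (-1.400000, 0.200000); f=(0.830000, -3.178000) → (-1.092900, -0.975860)
1.770000: (-1.092900, -0.975860); f=(-0.179360, -3.157983) → (-1.159263, -2.144314)
(x_1(2.14), x_2(2.14)) ≈ (-1.1593, -2.1443)

-1.1593, -2.1443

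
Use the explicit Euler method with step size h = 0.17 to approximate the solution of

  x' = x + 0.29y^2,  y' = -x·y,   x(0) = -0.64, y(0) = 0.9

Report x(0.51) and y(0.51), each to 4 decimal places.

-0.8513, 1.2665

Euler on (x,y): x_{n+1} = x_n + h·x', y_{n+1} = y_n + h·y'.
0.000000: (-0.640000, 0.900000); f=(-0.405100, 0.576000) → (-0.708867, 0.997920)
0.170000: (-0.708867, 0.997920); f=(-0.420072, 0.707393) → (-0.780279, 1.118177)
0.340000: (-0.780279, 1.118177); f=(-0.417687, 0.872490) → (-0.851286, 1.266500)
(x(0.51), y(0.51)) ≈ (-0.8513, 1.2665)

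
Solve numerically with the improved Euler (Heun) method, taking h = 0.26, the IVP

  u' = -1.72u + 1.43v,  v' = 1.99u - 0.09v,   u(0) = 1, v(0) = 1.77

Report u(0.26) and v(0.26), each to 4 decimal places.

Heun on (u,v): k1 = f(t_n, state_n); k2 = f(t_n + h, state_n + h·k1); state_{n+1} = state_n + (h/2)·(k1 + k2).
0.000000: (1.000000, 1.770000)
  k1 = (0.811100, 1.830700)
  predictor → (1.210886, 2.245982)
  k2 = (1.129030, 2.207525)
  → (1.252217, 2.294969)
(u(0.26), v(0.26)) ≈ (1.2522, 2.2950)

1.2522, 2.2950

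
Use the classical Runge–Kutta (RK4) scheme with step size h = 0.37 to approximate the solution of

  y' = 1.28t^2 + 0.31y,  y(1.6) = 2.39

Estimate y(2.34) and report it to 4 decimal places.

7.1274

RK4: k1 = f(t_n, y_n); k2 = f(t_n + h/2, y_n + (h/2)·k1); k3 = f(t_n + h/2, y_n + (h/2)·k2); k4 = f(t_n + h, y_n + h·k3); y_{n+1} = y_n + (h/6)·(k1 + 2k2 + 2k3 + k4).
t=1.600000, y=2.390000:
  k1 = f(1.600000, 2.390000) = 4.017700
  k2 = f(1.785000, 3.133275) = 5.049683
  k3 = f(1.785000, 3.324191) = 5.108867
  k4 = f(1.970000, 4.280281) = 6.294439
  y ← 2.390000 + (0.37/6)·(k1 + 2k2 + 2k3 + k4) = 4.278803
t=1.970000, y=4.278803:
  k1 = f(1.970000, 4.278803) = 6.293981
  k2 = f(2.155000, 5.443190) = 7.631741
  k3 = f(2.155000, 5.690675) = 7.708461
  k4 = f(2.340000, 7.130934) = 9.219357
  y ← 4.278803 + (0.37/6)·(k1 + 2k2 + 2k3 + k4) = 7.127417
y(2.34) ≈ 7.1274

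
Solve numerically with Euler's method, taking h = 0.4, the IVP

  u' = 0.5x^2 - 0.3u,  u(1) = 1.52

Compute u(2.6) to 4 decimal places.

Euler: u_{n+1} = u_n + h·f(x_n, u_n).
x=1.000000, u=1.520000: f=0.044000 → u ← 1.520000 + 0.4·0.044000 = 1.537600
x=1.400000, u=1.537600: f=0.518720 → u ← 1.537600 + 0.4·0.518720 = 1.745088
x=1.800000, u=1.745088: f=1.096474 → u ← 1.745088 + 0.4·1.096474 = 2.183677
x=2.200000, u=2.183677: f=1.764897 → u ← 2.183677 + 0.4·1.764897 = 2.889636
u(2.6) ≈ 2.8896

2.8896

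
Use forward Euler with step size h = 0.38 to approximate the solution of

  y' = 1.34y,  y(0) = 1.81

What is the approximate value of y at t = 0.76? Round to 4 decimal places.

4.1226

Euler: y_{n+1} = y_n + h·f(t_n, y_n).
t=0.000000, y=1.810000: f=2.425400 → y ← 1.810000 + 0.38·2.425400 = 2.731652
t=0.380000, y=2.731652: f=3.660414 → y ← 2.731652 + 0.38·3.660414 = 4.122609
y(0.76) ≈ 4.1226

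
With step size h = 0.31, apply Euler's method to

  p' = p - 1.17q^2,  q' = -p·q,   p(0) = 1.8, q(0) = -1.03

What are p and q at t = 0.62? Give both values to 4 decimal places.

Euler on (p,q): p_{n+1} = p_n + h·p', q_{n+1} = q_n + h·q'.
0.000000: (1.800000, -1.030000); f=(0.558747, 1.854000) → (1.973212, -0.455260)
0.310000: (1.973212, -0.455260); f=(1.730715, 0.898324) → (2.509733, -0.176779)
(p(0.62), q(0.62)) ≈ (2.5097, -0.1768)

2.5097, -0.1768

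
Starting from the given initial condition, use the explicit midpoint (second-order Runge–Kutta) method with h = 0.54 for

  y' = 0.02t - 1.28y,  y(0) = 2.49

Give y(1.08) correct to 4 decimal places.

Midpoint: k1 = f(t_n, y_n); k2 = f(t_n + h/2, y_n + (h/2)·k1); y_{n+1} = y_n + h·k2.
t=0.000000, y=2.490000:
  k1 = f(0.000000, 2.490000) = -3.187200
  k2 = f(0.270000, 1.629456) = -2.080304
  y ← 2.490000 + 0.54·(-2.080304) = 1.366636
t=0.540000, y=1.366636:
  k1 = f(0.540000, 1.366636) = -1.738494
  k2 = f(0.810000, 0.897243) = -1.132271
  y ← 1.366636 + 0.54·(-1.132271) = 0.755210
y(1.08) ≈ 0.7552

0.7552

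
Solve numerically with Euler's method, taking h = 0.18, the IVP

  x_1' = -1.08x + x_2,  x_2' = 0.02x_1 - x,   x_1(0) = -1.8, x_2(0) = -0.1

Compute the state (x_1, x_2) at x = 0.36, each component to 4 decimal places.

-1.8722, -0.1454

Euler on (x_1,x_2): x_1_{n+1} = x_1_n + h·x_1', x_2_{n+1} = x_2_n + h·x_2'.
0.000000: (-1.800000, -0.100000); f=(-0.100000, -0.036000) → (-1.818000, -0.106480)
0.180000: (-1.818000, -0.106480); f=(-0.300880, -0.216360) → (-1.872158, -0.145425)
(x_1(0.36), x_2(0.36)) ≈ (-1.8722, -0.1454)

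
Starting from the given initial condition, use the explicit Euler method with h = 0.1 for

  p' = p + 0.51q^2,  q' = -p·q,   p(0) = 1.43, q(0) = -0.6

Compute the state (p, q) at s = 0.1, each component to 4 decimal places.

Euler on (p,q): p_{n+1} = p_n + h·p', q_{n+1} = q_n + h·q'.
0.000000: (1.430000, -0.600000); f=(1.613600, 0.858000) → (1.591360, -0.514200)
(p(0.1), q(0.1)) ≈ (1.5914, -0.5142)

1.5914, -0.5142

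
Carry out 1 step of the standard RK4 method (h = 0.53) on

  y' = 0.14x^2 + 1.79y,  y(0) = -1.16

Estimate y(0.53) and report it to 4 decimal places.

-2.9778

RK4: k1 = f(x_n, y_n); k2 = f(x_n + h/2, y_n + (h/2)·k1); k3 = f(x_n + h/2, y_n + (h/2)·k2); k4 = f(x_n + h, y_n + h·k3); y_{n+1} = y_n + (h/6)·(k1 + 2k2 + 2k3 + k4).
x=0.000000, y=-1.160000:
  k1 = f(0.000000, -1.160000) = -2.076400
  k2 = f(0.265000, -1.710246) = -3.051509
  k3 = f(0.265000, -1.968650) = -3.514052
  k4 = f(0.530000, -3.022447) = -5.370855
  y ← -1.160000 + (0.53/6)·(k1 + 2k2 + 2k3 + k4) = -2.977757
y(0.53) ≈ -2.9778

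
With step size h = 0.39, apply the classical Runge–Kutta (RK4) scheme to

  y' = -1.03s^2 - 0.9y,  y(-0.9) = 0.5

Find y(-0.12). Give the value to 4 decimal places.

0.0947

RK4: k1 = f(s_n, y_n); k2 = f(s_n + h/2, y_n + (h/2)·k1); k3 = f(s_n + h/2, y_n + (h/2)·k2); k4 = f(s_n + h, y_n + h·k3); y_{n+1} = y_n + (h/6)·(k1 + 2k2 + 2k3 + k4).
s=-0.900000, y=0.500000:
  k1 = f(-0.900000, 0.500000) = -1.284300
  k2 = f(-0.705000, 0.249561) = -0.736541
  k3 = f(-0.705000, 0.356374) = -0.832673
  k4 = f(-0.510000, 0.175258) = -0.425635
  y ← 0.500000 + (0.39/6)·(k1 + 2k2 + 2k3 + k4) = 0.184856
s=-0.510000, y=0.184856:
  k1 = f(-0.510000, 0.184856) = -0.434274
  k2 = f(-0.315000, 0.100173) = -0.192357
  k3 = f(-0.315000, 0.147347) = -0.234814
  k4 = f(-0.120000, 0.093279) = -0.098783
  y ← 0.184856 + (0.39/6)·(k1 + 2k2 + 2k3 + k4) = 0.094675
y(-0.12) ≈ 0.0947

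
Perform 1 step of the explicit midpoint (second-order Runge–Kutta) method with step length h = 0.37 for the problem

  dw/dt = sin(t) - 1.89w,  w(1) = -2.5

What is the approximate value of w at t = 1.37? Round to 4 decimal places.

Midpoint: k1 = f(t_n, w_n); k2 = f(t_n + h/2, w_n + (h/2)·k1); w_{n+1} = w_n + h·k2.
t=1.000000, w=-2.500000:
  k1 = f(1.000000, -2.500000) = 5.566471
  k2 = f(1.185000, -1.470203) = 3.705182
  w ← -2.500000 + 0.37·3.705182 = -1.129082
w(1.37) ≈ -1.1291

-1.1291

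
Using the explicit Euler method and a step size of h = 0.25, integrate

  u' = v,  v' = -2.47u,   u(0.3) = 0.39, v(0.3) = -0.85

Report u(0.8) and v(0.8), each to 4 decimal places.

-0.0952, -1.2004

Euler on (u,v): u_{n+1} = u_n + h·u', v_{n+1} = v_n + h·v'.
0.300000: (0.390000, -0.850000); f=(-0.850000, -0.963300) → (0.177500, -1.090825)
0.550000: (0.177500, -1.090825); f=(-1.090825, -0.438425) → (-0.095206, -1.200431)
(u(0.8), v(0.8)) ≈ (-0.0952, -1.2004)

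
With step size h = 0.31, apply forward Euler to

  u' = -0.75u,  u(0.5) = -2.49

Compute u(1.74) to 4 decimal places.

-0.8640

Euler: u_{n+1} = u_n + h·f(x_n, u_n).
x=0.500000, u=-2.490000: f=1.867500 → u ← -2.490000 + 0.31·1.867500 = -1.911075
x=0.810000, u=-1.911075: f=1.433306 → u ← -1.911075 + 0.31·1.433306 = -1.466750
x=1.120000, u=-1.466750: f=1.100063 → u ← -1.466750 + 0.31·1.100063 = -1.125731
x=1.430000, u=-1.125731: f=0.844298 → u ← -1.125731 + 0.31·0.844298 = -0.863998
u(1.74) ≈ -0.8640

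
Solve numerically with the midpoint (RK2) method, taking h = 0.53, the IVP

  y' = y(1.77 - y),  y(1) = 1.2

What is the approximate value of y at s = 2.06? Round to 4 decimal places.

Midpoint: k1 = f(s_n, y_n); k2 = f(s_n + h/2, y_n + (h/2)·k1); y_{n+1} = y_n + h·k2.
s=1.000000, y=1.200000:
  k1 = f(1.000000, 1.200000) = 0.684000
  k2 = f(1.265000, 1.381260) = 0.536951
  y ← 1.200000 + 0.53·0.536951 = 1.484584
s=1.530000, y=1.484584:
  k1 = f(1.530000, 1.484584) = 0.423724
  k2 = f(1.795000, 1.596871) = 0.276465
  y ← 1.484584 + 0.53·0.276465 = 1.631110
y(2.06) ≈ 1.6311

1.6311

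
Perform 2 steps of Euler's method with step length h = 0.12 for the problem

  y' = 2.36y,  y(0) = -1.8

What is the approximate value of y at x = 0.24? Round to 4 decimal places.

Euler: y_{n+1} = y_n + h·f(x_n, y_n).
x=0.000000, y=-1.800000: f=-4.248000 → y ← -1.800000 + 0.12·(-4.248000) = -2.309760
x=0.120000, y=-2.309760: f=-5.451034 → y ← -2.309760 + 0.12·(-5.451034) = -2.963884
y(0.24) ≈ -2.9639

-2.9639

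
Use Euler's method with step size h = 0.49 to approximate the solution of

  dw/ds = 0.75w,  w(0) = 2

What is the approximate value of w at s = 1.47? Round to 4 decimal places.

5.1146

Euler: w_{n+1} = w_n + h·f(s_n, w_n).
s=0.000000, w=2.000000: f=1.500000 → w ← 2.000000 + 0.49·1.500000 = 2.735000
s=0.490000, w=2.735000: f=2.051250 → w ← 2.735000 + 0.49·2.051250 = 3.740112
s=0.980000, w=3.740112: f=2.805084 → w ← 3.740112 + 0.49·2.805084 = 5.114604
w(1.47) ≈ 5.1146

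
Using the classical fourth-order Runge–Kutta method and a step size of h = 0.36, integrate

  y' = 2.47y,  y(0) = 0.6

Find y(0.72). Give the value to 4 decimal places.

RK4: k1 = f(s_n, y_n); k2 = f(s_n + h/2, y_n + (h/2)·k1); k3 = f(s_n + h/2, y_n + (h/2)·k2); k4 = f(s_n + h, y_n + h·k3); y_{n+1} = y_n + (h/6)·(k1 + 2k2 + 2k3 + k4).
s=0.000000, y=0.600000:
  k1 = f(0.000000, 0.600000) = 1.482000
  k2 = f(0.180000, 0.866760) = 2.140897
  k3 = f(0.180000, 0.985361) = 2.433843
  k4 = f(0.360000, 1.476183) = 3.646173
  y ← 0.600000 + (0.36/6)·(k1 + 2k2 + 2k3 + k4) = 1.456659
s=0.360000, y=1.456659:
  k1 = f(0.360000, 1.456659) = 3.597948
  k2 = f(0.540000, 2.104290) = 5.197596
  k3 = f(0.540000, 2.392226) = 5.908799
  k4 = f(0.720000, 3.583827) = 8.852053
  y ← 1.456659 + (0.36/6)·(k1 + 2k2 + 2k3 + k4) = 3.536427
y(0.72) ≈ 3.5364

3.5364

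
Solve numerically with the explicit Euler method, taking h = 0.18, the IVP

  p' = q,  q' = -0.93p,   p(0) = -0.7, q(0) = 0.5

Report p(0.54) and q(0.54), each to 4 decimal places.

Euler on (p,q): p_{n+1} = p_n + h·p', q_{n+1} = q_n + h·q'.
0.000000: (-0.700000, 0.500000); f=(0.500000, 0.651000) → (-0.610000, 0.617180)
0.180000: (-0.610000, 0.617180); f=(0.617180, 0.567300) → (-0.498908, 0.719294)
0.360000: (-0.498908, 0.719294); f=(0.719294, 0.463984) → (-0.369435, 0.802811)
(p(0.54), q(0.54)) ≈ (-0.3694, 0.8028)

-0.3694, 0.8028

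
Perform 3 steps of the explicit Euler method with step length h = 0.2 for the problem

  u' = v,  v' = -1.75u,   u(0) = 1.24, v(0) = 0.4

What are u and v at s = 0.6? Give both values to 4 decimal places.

Euler on (u,v): u_{n+1} = u_n + h·u', v_{n+1} = v_n + h·v'.
0.000000: (1.240000, 0.400000); f=(0.400000, -2.170000) → (1.320000, -0.034000)
0.200000: (1.320000, -0.034000); f=(-0.034000, -2.310000) → (1.313200, -0.496000)
0.400000: (1.313200, -0.496000); f=(-0.496000, -2.298100) → (1.214000, -0.955620)
(u(0.6), v(0.6)) ≈ (1.2140, -0.9556)

1.2140, -0.9556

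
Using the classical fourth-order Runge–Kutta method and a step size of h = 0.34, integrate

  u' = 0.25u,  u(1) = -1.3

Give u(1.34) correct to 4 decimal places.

-1.4153

RK4: k1 = f(t_n, u_n); k2 = f(t_n + h/2, u_n + (h/2)·k1); k3 = f(t_n + h/2, u_n + (h/2)·k2); k4 = f(t_n + h, u_n + h·k3); u_{n+1} = u_n + (h/6)·(k1 + 2k2 + 2k3 + k4).
t=1.000000, u=-1.300000:
  k1 = f(1.000000, -1.300000) = -0.325000
  k2 = f(1.170000, -1.355250) = -0.338813
  k3 = f(1.170000, -1.357598) = -0.339400
  k4 = f(1.340000, -1.415396) = -0.353849
  u ← -1.300000 + (0.34/6)·(k1 + 2k2 + 2k3 + k4) = -1.415332
u(1.34) ≈ -1.4153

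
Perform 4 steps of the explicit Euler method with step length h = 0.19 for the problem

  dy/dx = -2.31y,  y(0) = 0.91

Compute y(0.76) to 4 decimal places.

Euler: y_{n+1} = y_n + h·f(x_n, y_n).
x=0.000000, y=0.910000: f=-2.102100 → y ← 0.910000 + 0.19·(-2.102100) = 0.510601
x=0.190000, y=0.510601: f=-1.179488 → y ← 0.510601 + 0.19·(-1.179488) = 0.286498
x=0.380000, y=0.286498: f=-0.661811 → y ← 0.286498 + 0.19·(-0.661811) = 0.160754
x=0.570000, y=0.160754: f=-0.371342 → y ← 0.160754 + 0.19·(-0.371342) = 0.090199
y(0.76) ≈ 0.0902

0.0902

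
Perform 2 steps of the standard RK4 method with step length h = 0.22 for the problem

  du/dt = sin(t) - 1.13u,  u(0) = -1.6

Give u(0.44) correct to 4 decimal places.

RK4: k1 = f(t_n, u_n); k2 = f(t_n + h/2, u_n + (h/2)·k1); k3 = f(t_n + h/2, u_n + (h/2)·k2); k4 = f(t_n + h, u_n + h·k3); u_{n+1} = u_n + (h/6)·(k1 + 2k2 + 2k3 + k4).
t=0.000000, u=-1.600000:
  k1 = f(0.000000, -1.600000) = 1.808000
  k2 = f(0.110000, -1.401120) = 1.693044
  k3 = f(0.110000, -1.413765) = 1.707333
  k4 = f(0.220000, -1.224387) = 1.601787
  u ← -1.600000 + (0.22/6)·(k1 + 2k2 + 2k3 + k4) = -1.225614
t=0.220000, u=-1.225614:
  k1 = f(0.220000, -1.225614) = 1.603173
  k2 = f(0.330000, -1.049265) = 1.509712
  k3 = f(0.330000, -1.059545) = 1.521329
  k4 = f(0.440000, -0.890921) = 1.432680
  u ← -1.225614 + (0.22/6)·(k1 + 2k2 + 2k3 + k4) = -0.892023
u(0.44) ≈ -0.8920

-0.8920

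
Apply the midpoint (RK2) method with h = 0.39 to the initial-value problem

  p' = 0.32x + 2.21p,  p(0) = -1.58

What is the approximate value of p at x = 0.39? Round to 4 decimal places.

Midpoint: k1 = f(x_n, p_n); k2 = f(x_n + h/2, p_n + (h/2)·k1); p_{n+1} = p_n + h·k2.
x=0.000000, p=-1.580000:
  k1 = f(0.000000, -1.580000) = -3.491800
  k2 = f(0.195000, -2.260901) = -4.934191
  p ← -1.580000 + 0.39·(-4.934191) = -3.504335
p(0.39) ≈ -3.5043

-3.5043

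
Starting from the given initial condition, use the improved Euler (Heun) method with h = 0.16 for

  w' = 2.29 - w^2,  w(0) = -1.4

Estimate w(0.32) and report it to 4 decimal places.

Heun: k1 = f(t_n, w_n); k2 = f(t_n + h, w_n + h·k1); w_{n+1} = w_n + (h/2)·(k1 + k2).
t=0.000000, w=-1.400000:
  k1 = f(0.000000, -1.400000) = 0.330000
  k2 = f(0.160000, -1.347200) = 0.475052
  w ← -1.400000 + (0.16/2)·(0.330000 + 0.475052) = -1.335596
t=0.160000, w=-1.335596:
  k1 = f(0.160000, -1.335596) = 0.506184
  k2 = f(0.320000, -1.254606) = 0.715963
  w ← -1.335596 + (0.16/2)·(0.506184 + 0.715963) = -1.237824
w(0.32) ≈ -1.2378

-1.2378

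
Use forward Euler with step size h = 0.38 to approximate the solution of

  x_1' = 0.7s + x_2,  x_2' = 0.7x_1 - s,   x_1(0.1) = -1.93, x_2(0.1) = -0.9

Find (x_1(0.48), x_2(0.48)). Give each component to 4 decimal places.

Euler on (x_1,x_2): x_1_{n+1} = x_1_n + h·x_1', x_2_{n+1} = x_2_n + h·x_2'.
0.100000: (-1.930000, -0.900000); f=(-0.830000, -1.451000) → (-2.245400, -1.451380)
(x_1(0.48), x_2(0.48)) ≈ (-2.2454, -1.4514)

-2.2454, -1.4514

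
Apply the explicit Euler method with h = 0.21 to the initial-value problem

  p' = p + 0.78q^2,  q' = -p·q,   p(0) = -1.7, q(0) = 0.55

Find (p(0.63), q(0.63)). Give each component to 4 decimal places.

Euler on (p,q): p_{n+1} = p_n + h·p', q_{n+1} = q_n + h·q'.
0.000000: (-1.700000, 0.550000); f=(-1.464050, 0.935000) → (-2.007451, 0.746350)
0.210000: (-2.007451, 0.746350); f=(-1.572961, 1.498261) → (-2.337772, 1.060985)
0.420000: (-2.337772, 1.060985); f=(-1.459735, 2.480341) → (-2.644317, 1.581856)
(p(0.63), q(0.63)) ≈ (-2.6443, 1.5819)

-2.6443, 1.5819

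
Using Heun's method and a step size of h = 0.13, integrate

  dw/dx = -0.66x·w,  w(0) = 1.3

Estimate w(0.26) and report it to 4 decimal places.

Heun: k1 = f(x_n, w_n); k2 = f(x_n + h, w_n + h·k1); w_{n+1} = w_n + (h/2)·(k1 + k2).
x=0.000000, w=1.300000:
  k1 = f(0.000000, 1.300000) = 0.000000
  k2 = f(0.130000, 1.300000) = -0.111540
  w ← 1.300000 + (0.13/2)·(0.000000 + (-0.111540)) = 1.292750
x=0.130000, w=1.292750:
  k1 = f(0.130000, 1.292750) = -0.110918
  k2 = f(0.260000, 1.278331) = -0.219362
  w ← 1.292750 + (0.13/2)·(-0.110918 + (-0.219362)) = 1.271282
w(0.26) ≈ 1.2713

1.2713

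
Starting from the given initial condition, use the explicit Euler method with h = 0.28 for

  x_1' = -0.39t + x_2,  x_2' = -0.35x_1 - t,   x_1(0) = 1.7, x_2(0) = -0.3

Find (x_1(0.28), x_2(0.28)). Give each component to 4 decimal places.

Euler on (x_1,x_2): x_1_{n+1} = x_1_n + h·x_1', x_2_{n+1} = x_2_n + h·x_2'.
0.000000: (1.700000, -0.300000); f=(-0.300000, -0.595000) → (1.616000, -0.466600)
(x_1(0.28), x_2(0.28)) ≈ (1.6160, -0.4666)

1.6160, -0.4666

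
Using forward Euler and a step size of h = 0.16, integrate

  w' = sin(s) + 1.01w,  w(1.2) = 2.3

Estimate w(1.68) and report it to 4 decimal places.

Euler: w_{n+1} = w_n + h·f(s_n, w_n).
s=1.200000, w=2.300000: f=3.255039 → w ← 2.300000 + 0.16·3.255039 = 2.820806
s=1.360000, w=2.820806: f=3.826879 → w ← 2.820806 + 0.16·3.826879 = 3.433107
s=1.520000, w=3.433107: f=4.466148 → w ← 3.433107 + 0.16·4.466148 = 4.147691
w(1.68) ≈ 4.1477

4.1477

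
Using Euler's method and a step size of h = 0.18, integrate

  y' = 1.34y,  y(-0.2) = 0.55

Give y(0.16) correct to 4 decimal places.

0.8473

Euler: y_{n+1} = y_n + h·f(x_n, y_n).
x=-0.200000, y=0.550000: f=0.737000 → y ← 0.550000 + 0.18·0.737000 = 0.682660
x=-0.020000, y=0.682660: f=0.914764 → y ← 0.682660 + 0.18·0.914764 = 0.847318
y(0.16) ≈ 0.8473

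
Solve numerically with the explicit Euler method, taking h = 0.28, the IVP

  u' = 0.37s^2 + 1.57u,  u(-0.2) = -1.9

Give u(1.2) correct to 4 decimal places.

-11.5516

Euler: u_{n+1} = u_n + h·f(s_n, u_n).
s=-0.200000, u=-1.900000: f=-2.968200 → u ← -1.900000 + 0.28·(-2.968200) = -2.731096
s=0.080000, u=-2.731096: f=-4.285453 → u ← -2.731096 + 0.28·(-4.285453) = -3.931023
s=0.360000, u=-3.931023: f=-6.123754 → u ← -3.931023 + 0.28·(-6.123754) = -5.645674
s=0.640000, u=-5.645674: f=-8.712156 → u ← -5.645674 + 0.28·(-8.712156) = -8.085077
s=0.920000, u=-8.085077: f=-12.380404 → u ← -8.085077 + 0.28·(-12.380404) = -11.551590
u(1.2) ≈ -11.5516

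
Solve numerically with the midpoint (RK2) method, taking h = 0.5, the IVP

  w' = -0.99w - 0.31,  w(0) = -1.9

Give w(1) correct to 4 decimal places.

-0.9380

Midpoint: k1 = f(x_n, w_n); k2 = f(x_n + h/2, w_n + (h/2)·k1); w_{n+1} = w_n + h·k2.
x=0.000000, w=-1.900000:
  k1 = f(0.000000, -1.900000) = 1.571000
  k2 = f(0.250000, -1.507250) = 1.182177
  w ← -1.900000 + 0.5·1.182177 = -1.308911
x=0.500000, w=-1.308911:
  k1 = f(0.500000, -1.308911) = 0.985822
  k2 = f(0.750000, -1.062456) = 0.741831
  w ← -1.308911 + 0.5·0.741831 = -0.937996
w(1) ≈ -0.9380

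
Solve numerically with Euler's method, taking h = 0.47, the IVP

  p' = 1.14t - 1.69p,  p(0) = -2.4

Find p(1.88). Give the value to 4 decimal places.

Euler: p_{n+1} = p_n + h·f(t_n, p_n).
t=0.000000, p=-2.400000: f=4.056000 → p ← -2.400000 + 0.47·4.056000 = -0.493680
t=0.470000, p=-0.493680: f=1.370119 → p ← -0.493680 + 0.47·1.370119 = 0.150276
t=0.940000, p=0.150276: f=0.817634 → p ← 0.150276 + 0.47·0.817634 = 0.534564
t=1.410000, p=0.534564: f=0.703987 → p ← 0.534564 + 0.47·0.703987 = 0.865438
p(1.88) ≈ 0.8654

0.8654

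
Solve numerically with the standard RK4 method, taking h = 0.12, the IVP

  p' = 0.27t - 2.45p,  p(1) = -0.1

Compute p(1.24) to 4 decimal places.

-0.0001

RK4: k1 = f(t_n, p_n); k2 = f(t_n + h/2, p_n + (h/2)·k1); k3 = f(t_n + h/2, p_n + (h/2)·k2); k4 = f(t_n + h, p_n + h·k3); p_{n+1} = p_n + (h/6)·(k1 + 2k2 + 2k3 + k4).
t=1.000000, p=-0.100000:
  k1 = f(1.000000, -0.100000) = 0.515000
  k2 = f(1.060000, -0.069100) = 0.455495
  k3 = f(1.060000, -0.072670) = 0.464242
  k4 = f(1.120000, -0.044291) = 0.410913
  p ← -0.100000 + (0.12/6)·(k1 + 2k2 + 2k3 + k4) = -0.044692
t=1.120000, p=-0.044692:
  k1 = f(1.120000, -0.044692) = 0.411896
  k2 = f(1.180000, -0.019978) = 0.367547
  k3 = f(1.180000, -0.022639) = 0.374067
  k4 = f(1.240000, 0.000196) = 0.334320
  p ← -0.044692 + (0.12/6)·(k1 + 2k2 + 2k3 + k4) = -0.000103
p(1.24) ≈ -0.0001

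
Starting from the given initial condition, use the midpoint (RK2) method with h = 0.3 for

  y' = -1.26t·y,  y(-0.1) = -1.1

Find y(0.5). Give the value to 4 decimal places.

Midpoint: k1 = f(t_n, y_n); k2 = f(t_n + h/2, y_n + (h/2)·k1); y_{n+1} = y_n + h·k2.
t=-0.100000, y=-1.100000:
  k1 = f(-0.100000, -1.100000) = -0.138600
  k2 = f(0.050000, -1.120790) = 0.070610
  y ← -1.100000 + 0.3·0.070610 = -1.078817
t=0.200000, y=-1.078817:
  k1 = f(0.200000, -1.078817) = 0.271862
  k2 = f(0.350000, -1.038038) = 0.457775
  y ← -1.078817 + 0.3·0.457775 = -0.941485
y(0.5) ≈ -0.9415

-0.9415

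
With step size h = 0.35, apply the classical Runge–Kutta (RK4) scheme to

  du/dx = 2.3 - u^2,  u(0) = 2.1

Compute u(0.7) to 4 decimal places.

RK4: k1 = f(x_n, u_n); k2 = f(x_n + h/2, u_n + (h/2)·k1); k3 = f(x_n + h/2, u_n + (h/2)·k2); k4 = f(x_n + h, u_n + h·k3); u_{n+1} = u_n + (h/6)·(k1 + 2k2 + 2k3 + k4).
x=0.000000, u=2.100000:
  k1 = f(0.000000, 2.100000) = -2.110000
  k2 = f(0.175000, 1.730750) = -0.695496
  k3 = f(0.175000, 1.978288) = -1.613625
  k4 = f(0.350000, 1.535231) = -0.056936
  u ← 2.100000 + (0.35/6)·(k1 + 2k2 + 2k3 + k4) = 1.704198
x=0.350000, u=1.704198:
  k1 = f(0.350000, 1.704198) = -0.604291
  k2 = f(0.525000, 1.598447) = -0.255033
  k3 = f(0.525000, 1.659567) = -0.454164
  k4 = f(0.700000, 1.545241) = -0.087769
  u ← 1.704198 + (0.35/6)·(k1 + 2k2 + 2k3 + k4) = 1.581088
u(0.7) ≈ 1.5811

1.5811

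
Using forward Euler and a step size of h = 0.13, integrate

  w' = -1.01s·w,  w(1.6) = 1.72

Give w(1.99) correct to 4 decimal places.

0.7936

Euler: w_{n+1} = w_n + h·f(s_n, w_n).
s=1.600000, w=1.720000: f=-2.779520 → w ← 1.720000 + 0.13·(-2.779520) = 1.358662
s=1.730000, w=1.358662: f=-2.373991 → w ← 1.358662 + 0.13·(-2.373991) = 1.050044
s=1.860000, w=1.050044: f=-1.972612 → w ← 1.050044 + 0.13·(-1.972612) = 0.793604
w(1.99) ≈ 0.7936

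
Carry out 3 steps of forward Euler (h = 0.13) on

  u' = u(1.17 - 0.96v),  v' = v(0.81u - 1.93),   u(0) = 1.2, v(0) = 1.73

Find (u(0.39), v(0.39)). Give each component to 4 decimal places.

Euler on (u,v): u_{n+1} = u_n + h·u', v_{n+1} = v_n + h·v'.
0.000000: (1.200000, 1.730000); f=(-0.588960, -1.657340) → (1.123435, 1.514546)
0.130000: (1.123435, 1.514546); f=(-0.319015, -1.544863) → (1.081963, 1.313714)
0.260000: (1.081963, 1.313714); f=(-0.098637, -1.384141) → (1.069140, 1.133775)
(u(0.39), v(0.39)) ≈ (1.0691, 1.1338)

1.0691, 1.1338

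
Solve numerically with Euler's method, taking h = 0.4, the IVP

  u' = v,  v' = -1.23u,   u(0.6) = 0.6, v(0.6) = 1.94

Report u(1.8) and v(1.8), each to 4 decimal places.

2.4210, -0.0329

Euler on (u,v): u_{n+1} = u_n + h·u', v_{n+1} = v_n + h·v'.
0.600000: (0.600000, 1.940000); f=(1.940000, -0.738000) → (1.376000, 1.644800)
1.000000: (1.376000, 1.644800); f=(1.644800, -1.692480) → (2.033920, 0.967808)
1.400000: (2.033920, 0.967808); f=(0.967808, -2.501722) → (2.421043, -0.032881)
(u(1.8), v(1.8)) ≈ (2.4210, -0.0329)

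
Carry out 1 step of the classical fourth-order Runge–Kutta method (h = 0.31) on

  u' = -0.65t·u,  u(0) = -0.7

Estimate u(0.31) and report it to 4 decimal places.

-0.6785

RK4: k1 = f(t_n, u_n); k2 = f(t_n + h/2, u_n + (h/2)·k1); k3 = f(t_n + h/2, u_n + (h/2)·k2); k4 = f(t_n + h, u_n + h·k3); u_{n+1} = u_n + (h/6)·(k1 + 2k2 + 2k3 + k4).
t=0.000000, u=-0.700000:
  k1 = f(0.000000, -0.700000) = 0.000000
  k2 = f(0.155000, -0.700000) = 0.070525
  k3 = f(0.155000, -0.689069) = 0.069424
  k4 = f(0.310000, -0.678479) = 0.136713
  u ← -0.700000 + (0.31/6)·(k1 + 2k2 + 2k3 + k4) = -0.678475
u(0.31) ≈ -0.6785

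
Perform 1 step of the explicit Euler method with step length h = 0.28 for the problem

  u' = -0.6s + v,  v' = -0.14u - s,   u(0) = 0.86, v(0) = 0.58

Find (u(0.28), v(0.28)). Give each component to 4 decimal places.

1.0224, 0.5463

Euler on (u,v): u_{n+1} = u_n + h·u', v_{n+1} = v_n + h·v'.
0.000000: (0.860000, 0.580000); f=(0.580000, -0.120400) → (1.022400, 0.546288)
(u(0.28), v(0.28)) ≈ (1.0224, 0.5463)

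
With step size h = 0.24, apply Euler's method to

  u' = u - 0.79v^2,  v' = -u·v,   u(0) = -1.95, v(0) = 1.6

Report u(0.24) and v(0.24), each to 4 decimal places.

Euler on (u,v): u_{n+1} = u_n + h·u', v_{n+1} = v_n + h·v'.
0.000000: (-1.950000, 1.600000); f=(-3.972400, 3.120000) → (-2.903376, 2.348800)
(u(0.24), v(0.24)) ≈ (-2.9034, 2.3488)

-2.9034, 2.3488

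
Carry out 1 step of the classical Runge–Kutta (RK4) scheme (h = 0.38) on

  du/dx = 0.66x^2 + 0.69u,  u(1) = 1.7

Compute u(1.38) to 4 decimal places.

RK4: k1 = f(x_n, u_n); k2 = f(x_n + h/2, u_n + (h/2)·k1); k3 = f(x_n + h/2, u_n + (h/2)·k2); k4 = f(x_n + h, u_n + h·k3); u_{n+1} = u_n + (h/6)·(k1 + 2k2 + 2k3 + k4).
x=1.000000, u=1.700000:
  k1 = f(1.000000, 1.700000) = 1.833000
  k2 = f(1.190000, 2.048270) = 2.347932
  k3 = f(1.190000, 2.146107) = 2.415440
  k4 = f(1.380000, 2.617867) = 3.063232
  u ← 1.700000 + (0.38/6)·(k1 + 2k2 + 2k3 + k4) = 2.613455
u(1.38) ≈ 2.6135

2.6135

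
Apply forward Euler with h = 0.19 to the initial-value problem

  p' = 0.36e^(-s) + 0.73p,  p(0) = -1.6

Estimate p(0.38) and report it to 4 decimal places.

Euler: p_{n+1} = p_n + h·f(s_n, p_n).
s=0.000000, p=-1.600000: f=-0.808000 → p ← -1.600000 + 0.19·(-0.808000) = -1.753520
s=0.190000, p=-1.753520: f=-0.982364 → p ← -1.753520 + 0.19·(-0.982364) = -1.940169
p(0.38) ≈ -1.9402

-1.9402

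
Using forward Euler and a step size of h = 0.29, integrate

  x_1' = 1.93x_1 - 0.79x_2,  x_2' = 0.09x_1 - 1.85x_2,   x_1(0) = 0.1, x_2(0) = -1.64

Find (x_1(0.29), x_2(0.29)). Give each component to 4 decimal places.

Euler on (x_1,x_2): x_1_{n+1} = x_1_n + h·x_1', x_2_{n+1} = x_2_n + h·x_2'.
0.000000: (0.100000, -1.640000); f=(1.488600, 3.043000) → (0.531694, -0.757530)
(x_1(0.29), x_2(0.29)) ≈ (0.5317, -0.7575)

0.5317, -0.7575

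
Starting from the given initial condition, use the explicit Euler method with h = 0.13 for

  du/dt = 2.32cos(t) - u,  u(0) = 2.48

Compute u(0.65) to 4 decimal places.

Euler: u_{n+1} = u_n + h·f(t_n, u_n).
t=0.000000, u=2.480000: f=-0.160000 → u ← 2.480000 + 0.13·(-0.160000) = 2.459200
t=0.130000, u=2.459200: f=-0.158776 → u ← 2.459200 + 0.13·(-0.158776) = 2.438559
t=0.260000, u=2.438559: f=-0.196534 → u ← 2.438559 + 0.13·(-0.196534) = 2.413010
t=0.390000, u=2.413010: f=-0.267221 → u ← 2.413010 + 0.13·(-0.267221) = 2.378271
t=0.520000, u=2.378271: f=-0.364930 → u ← 2.378271 + 0.13·(-0.364930) = 2.330830
u(0.65) ≈ 2.3308

2.3308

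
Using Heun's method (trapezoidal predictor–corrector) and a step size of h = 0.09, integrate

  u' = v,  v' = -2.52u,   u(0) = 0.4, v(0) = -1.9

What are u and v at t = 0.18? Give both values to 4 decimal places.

Heun on (u,v): k1 = f(t_n, state_n); k2 = f(t_n + h, state_n + h·k1); state_{n+1} = state_n + (h/2)·(k1 + k2).
0.000000: (0.400000, -1.900000)
  k1 = (-1.900000, -1.008000)
  predictor → (0.229000, -1.990720)
  k2 = (-1.990720, -0.577080)
  → (0.224918, -1.971329)
0.090000: (0.224918, -1.971329)
  k1 = (-1.971329, -0.566792)
  predictor → (0.047498, -2.022340)
  k2 = (-2.022340, -0.119695)
  → (0.045203, -2.002221)
(u(0.18), v(0.18)) ≈ (0.0452, -2.0022)

0.0452, -2.0022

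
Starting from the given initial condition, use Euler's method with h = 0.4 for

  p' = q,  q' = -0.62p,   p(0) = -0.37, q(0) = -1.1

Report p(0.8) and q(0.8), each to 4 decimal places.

-1.2133, -0.8074

Euler on (p,q): p_{n+1} = p_n + h·p', q_{n+1} = q_n + h·q'.
0.000000: (-0.370000, -1.100000); f=(-1.100000, 0.229400) → (-0.810000, -1.008240)
0.400000: (-0.810000, -1.008240); f=(-1.008240, 0.502200) → (-1.213296, -0.807360)
(p(0.8), q(0.8)) ≈ (-1.2133, -0.8074)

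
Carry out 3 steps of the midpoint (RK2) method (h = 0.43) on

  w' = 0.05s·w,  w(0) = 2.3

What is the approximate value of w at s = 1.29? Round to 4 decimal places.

2.3975

Midpoint: k1 = f(s_n, w_n); k2 = f(s_n + h/2, w_n + (h/2)·k1); w_{n+1} = w_n + h·k2.
s=0.000000, w=2.300000:
  k1 = f(0.000000, 2.300000) = 0.000000
  k2 = f(0.215000, 2.300000) = 0.024725
  w ← 2.300000 + 0.43·0.024725 = 2.310632
s=0.430000, w=2.310632:
  k1 = f(0.430000, 2.310632) = 0.049679
  k2 = f(0.645000, 2.321313) = 0.074862
  w ← 2.310632 + 0.43·0.074862 = 2.342823
s=0.860000, w=2.342823:
  k1 = f(0.860000, 2.342823) = 0.100741
  k2 = f(1.075000, 2.364482) = 0.127091
  w ← 2.342823 + 0.43·0.127091 = 2.397472
w(1.29) ≈ 2.3975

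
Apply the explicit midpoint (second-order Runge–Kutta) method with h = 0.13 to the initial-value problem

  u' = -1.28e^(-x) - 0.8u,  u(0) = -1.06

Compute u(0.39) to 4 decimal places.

Midpoint: k1 = f(x_n, u_n); k2 = f(x_n + h/2, u_n + (h/2)·k1); u_{n+1} = u_n + h·k2.
x=0.000000, u=-1.060000:
  k1 = f(0.000000, -1.060000) = -0.432000
  k2 = f(0.065000, -1.088080) = -0.328982
  u ← -1.060000 + 0.13·(-0.328982) = -1.102768
x=0.130000, u=-1.102768:
  k1 = f(0.130000, -1.102768) = -0.241748
  k2 = f(0.195000, -1.118481) = -0.158443
  u ← -1.102768 + 0.13·(-0.158443) = -1.123365
x=0.260000, u=-1.123365:
  k1 = f(0.260000, -1.123365) = -0.088254
  k2 = f(0.325000, -1.129102) = -0.021554
  u ← -1.123365 + 0.13·(-0.021554) = -1.126167
u(0.39) ≈ -1.1262

-1.1262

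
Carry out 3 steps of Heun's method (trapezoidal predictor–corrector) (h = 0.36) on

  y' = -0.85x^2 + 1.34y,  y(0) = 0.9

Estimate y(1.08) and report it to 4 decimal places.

3.1573

Heun: k1 = f(x_n, y_n); k2 = f(x_n + h, y_n + h·k1); y_{n+1} = y_n + (h/2)·(k1 + k2).
x=0.000000, y=0.900000:
  k1 = f(0.000000, 0.900000) = 1.206000
  k2 = f(0.360000, 1.334160) = 1.677614
  y ← 0.900000 + (0.36/2)·(1.206000 + 1.677614) = 1.419051
x=0.360000, y=1.419051:
  k1 = f(0.360000, 1.419051) = 1.791368
  k2 = f(0.720000, 2.063943) = 2.325044
  y ← 1.419051 + (0.36/2)·(1.791368 + 2.325044) = 2.160005
x=0.720000, y=2.160005:
  k1 = f(0.720000, 2.160005) = 2.453766
  k2 = f(1.080000, 3.043360) = 3.086663
  y ← 2.160005 + (0.36/2)·(2.453766 + 3.086663) = 3.157282
y(1.08) ≈ 3.1573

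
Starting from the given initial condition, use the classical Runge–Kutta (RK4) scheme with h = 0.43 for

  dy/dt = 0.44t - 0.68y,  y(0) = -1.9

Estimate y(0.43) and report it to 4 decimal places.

RK4: k1 = f(t_n, y_n); k2 = f(t_n + h/2, y_n + (h/2)·k1); k3 = f(t_n + h/2, y_n + (h/2)·k2); k4 = f(t_n + h, y_n + h·k3); y_{n+1} = y_n + (h/6)·(k1 + 2k2 + 2k3 + k4).
t=0.000000, y=-1.900000:
  k1 = f(0.000000, -1.900000) = 1.292000
  k2 = f(0.215000, -1.622220) = 1.197710
  k3 = f(0.215000, -1.642492) = 1.211495
  k4 = f(0.430000, -1.379057) = 1.126959
  y ← -1.900000 + (0.43/6)·(k1 + 2k2 + 2k3 + k4) = -1.381322
y(0.43) ≈ -1.3813

-1.3813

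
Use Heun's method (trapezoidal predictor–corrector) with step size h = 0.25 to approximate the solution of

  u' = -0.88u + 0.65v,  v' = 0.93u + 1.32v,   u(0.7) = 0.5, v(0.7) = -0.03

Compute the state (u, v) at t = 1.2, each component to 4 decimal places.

Heun on (u,v): k1 = f(t_n, state_n); k2 = f(t_n + h, state_n + h·k1); state_{n+1} = state_n + (h/2)·(k1 + k2).
0.700000: (0.500000, -0.030000)
  k1 = (-0.459500, 0.425400)
  predictor → (0.385125, 0.076350)
  k2 = (-0.289282, 0.458948)
  → (0.406402, 0.080544)
0.950000: (0.406402, 0.080544)
  k1 = (-0.305281, 0.484271)
  predictor → (0.330082, 0.201611)
  k2 = (-0.159425, 0.573103)
  → (0.348314, 0.212715)
(u(1.2), v(1.2)) ≈ (0.3483, 0.2127)

0.3483, 0.2127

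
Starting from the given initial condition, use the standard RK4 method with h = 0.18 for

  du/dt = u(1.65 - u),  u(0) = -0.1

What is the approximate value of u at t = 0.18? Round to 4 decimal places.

-0.1375

RK4: k1 = f(t_n, u_n); k2 = f(t_n + h/2, u_n + (h/2)·k1); k3 = f(t_n + h/2, u_n + (h/2)·k2); k4 = f(t_n + h, u_n + h·k3); u_{n+1} = u_n + (h/6)·(k1 + 2k2 + 2k3 + k4).
t=0.000000, u=-0.100000:
  k1 = f(0.000000, -0.100000) = -0.175000
  k2 = f(0.090000, -0.115750) = -0.204386
  k3 = f(0.090000, -0.118395) = -0.209369
  k4 = f(0.180000, -0.137686) = -0.246140
  u ← -0.100000 + (0.18/6)·(k1 + 2k2 + 2k3 + k4) = -0.137459
u(0.18) ≈ -0.1375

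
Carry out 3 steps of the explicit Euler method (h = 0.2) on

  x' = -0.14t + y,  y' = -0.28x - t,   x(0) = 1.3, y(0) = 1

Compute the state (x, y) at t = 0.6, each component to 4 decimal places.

Euler on (x,y): x_{n+1} = x_n + h·x', y_{n+1} = y_n + h·y'.
0.000000: (1.300000, 1.000000); f=(1.000000, -0.364000) → (1.500000, 0.927200)
0.200000: (1.500000, 0.927200); f=(0.899200, -0.620000) → (1.679840, 0.803200)
0.400000: (1.679840, 0.803200); f=(0.747200, -0.870355) → (1.829280, 0.629129)
(x(0.6), y(0.6)) ≈ (1.8293, 0.6291)

1.8293, 0.6291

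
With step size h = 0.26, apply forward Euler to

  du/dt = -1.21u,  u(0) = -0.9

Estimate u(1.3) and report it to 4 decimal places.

Euler: u_{n+1} = u_n + h·f(t_n, u_n).
t=0.000000, u=-0.900000: f=1.089000 → u ← -0.900000 + 0.26·1.089000 = -0.616860
t=0.260000, u=-0.616860: f=0.746401 → u ← -0.616860 + 0.26·0.746401 = -0.422796
t=0.520000, u=-0.422796: f=0.511583 → u ← -0.422796 + 0.26·0.511583 = -0.289784
t=0.780000, u=-0.289784: f=0.350639 → u ← -0.289784 + 0.26·0.350639 = -0.198618
t=1.040000, u=-0.198618: f=0.240328 → u ← -0.198618 + 0.26·0.240328 = -0.136133
u(1.3) ≈ -0.1361

-0.1361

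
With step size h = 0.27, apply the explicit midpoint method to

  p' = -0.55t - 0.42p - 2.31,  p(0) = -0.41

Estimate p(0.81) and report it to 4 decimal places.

Midpoint: k1 = f(t_n, p_n); k2 = f(t_n + h/2, p_n + (h/2)·k1); p_{n+1} = p_n + h·k2.
t=0.000000, p=-0.410000:
  k1 = f(0.000000, -0.410000) = -2.137800
  k2 = f(0.135000, -0.698603) = -2.090837
  p ← -0.410000 + 0.27·(-2.090837) = -0.974526
t=0.270000, p=-0.974526:
  k1 = f(0.270000, -0.974526) = -2.049199
  k2 = f(0.405000, -1.251168) = -2.007260
  p ← -0.974526 + 0.27·(-2.007260) = -1.516486
t=0.540000, p=-1.516486:
  k1 = f(0.540000, -1.516486) = -1.970076
  k2 = f(0.675000, -1.782446) = -1.932623
  p ← -1.516486 + 0.27·(-1.932623) = -2.038294
p(0.81) ≈ -2.0383

-2.0383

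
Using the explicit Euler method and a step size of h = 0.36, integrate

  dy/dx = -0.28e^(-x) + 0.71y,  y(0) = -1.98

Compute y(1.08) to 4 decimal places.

Euler: y_{n+1} = y_n + h·f(x_n, y_n).
x=0.000000, y=-1.980000: f=-1.685800 → y ← -1.980000 + 0.36·(-1.685800) = -2.586888
x=0.360000, y=-2.586888: f=-2.032040 → y ← -2.586888 + 0.36·(-2.032040) = -3.318422
x=0.720000, y=-3.318422: f=-2.492370 → y ← -3.318422 + 0.36·(-2.492370) = -4.215676
y(1.08) ≈ -4.2157

-4.2157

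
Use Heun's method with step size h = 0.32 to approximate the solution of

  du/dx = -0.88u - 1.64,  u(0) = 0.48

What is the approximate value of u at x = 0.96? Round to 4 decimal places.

Heun: k1 = f(x_n, u_n); k2 = f(x_n + h, u_n + h·k1); u_{n+1} = u_n + (h/2)·(k1 + k2).
x=0.000000, u=0.480000:
  k1 = f(0.000000, 0.480000) = -2.062400
  k2 = f(0.320000, -0.179968) = -1.481628
  u ← 0.480000 + (0.32/2)·(-2.062400 + (-1.481628)) = -0.087045
x=0.320000, u=-0.087045:
  k1 = f(0.320000, -0.087045) = -1.563401
  k2 = f(0.640000, -0.587333) = -1.123147
  u ← -0.087045 + (0.32/2)·(-1.563401 + (-1.123147)) = -0.516892
x=0.640000, u=-0.516892:
  k1 = f(0.640000, -0.516892) = -1.185135
  k2 = f(0.960000, -0.896135) = -0.851401
  u ← -0.516892 + (0.32/2)·(-1.185135 + (-0.851401)) = -0.842738
u(0.96) ≈ -0.8427

-0.8427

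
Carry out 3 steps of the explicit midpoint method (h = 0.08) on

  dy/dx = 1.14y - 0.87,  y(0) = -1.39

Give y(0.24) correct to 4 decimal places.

Midpoint: k1 = f(x_n, y_n); k2 = f(x_n + h/2, y_n + (h/2)·k1); y_{n+1} = y_n + h·k2.
x=0.000000, y=-1.390000:
  k1 = f(0.000000, -1.390000) = -2.454600
  k2 = f(0.040000, -1.488184) = -2.566530
  y ← -1.390000 + 0.08·(-2.566530) = -1.595322
x=0.080000, y=-1.595322:
  k1 = f(0.080000, -1.595322) = -2.688668
  k2 = f(0.120000, -1.702869) = -2.811271
  y ← -1.595322 + 0.08·(-2.811271) = -1.820224
x=0.160000, y=-1.820224:
  k1 = f(0.160000, -1.820224) = -2.945055
  k2 = f(0.200000, -1.938026) = -3.079350
  y ← -1.820224 + 0.08·(-3.079350) = -2.066572
y(0.24) ≈ -2.0666

-2.0666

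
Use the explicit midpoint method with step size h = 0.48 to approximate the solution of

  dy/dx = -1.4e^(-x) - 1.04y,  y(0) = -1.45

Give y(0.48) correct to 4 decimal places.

Midpoint: k1 = f(x_n, y_n); k2 = f(x_n + h/2, y_n + (h/2)·k1); y_{n+1} = y_n + h·k2.
x=0.000000, y=-1.450000:
  k1 = f(0.000000, -1.450000) = 0.108000
  k2 = f(0.240000, -1.424080) = 0.379764
  y ← -1.450000 + 0.48·0.379764 = -1.267713
y(0.48) ≈ -1.2677

-1.2677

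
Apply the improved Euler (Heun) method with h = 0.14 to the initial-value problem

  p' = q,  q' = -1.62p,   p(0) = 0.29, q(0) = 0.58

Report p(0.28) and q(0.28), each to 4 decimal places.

Heun on (p,q): k1 = f(s_n, state_n); k2 = f(s_n + h, state_n + h·k1); state_{n+1} = state_n + (h/2)·(k1 + k2).
0.000000: (0.290000, 0.580000)
  k1 = (0.580000, -0.469800)
  predictor → (0.371200, 0.514228)
  k2 = (0.514228, -0.601344)
  → (0.366596, 0.505020)
0.140000: (0.366596, 0.505020)
  k1 = (0.505020, -0.593885)
  predictor → (0.437299, 0.421876)
  k2 = (0.421876, -0.708424)
  → (0.431479, 0.413858)
(p(0.28), q(0.28)) ≈ (0.4315, 0.4139)

0.4315, 0.4139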